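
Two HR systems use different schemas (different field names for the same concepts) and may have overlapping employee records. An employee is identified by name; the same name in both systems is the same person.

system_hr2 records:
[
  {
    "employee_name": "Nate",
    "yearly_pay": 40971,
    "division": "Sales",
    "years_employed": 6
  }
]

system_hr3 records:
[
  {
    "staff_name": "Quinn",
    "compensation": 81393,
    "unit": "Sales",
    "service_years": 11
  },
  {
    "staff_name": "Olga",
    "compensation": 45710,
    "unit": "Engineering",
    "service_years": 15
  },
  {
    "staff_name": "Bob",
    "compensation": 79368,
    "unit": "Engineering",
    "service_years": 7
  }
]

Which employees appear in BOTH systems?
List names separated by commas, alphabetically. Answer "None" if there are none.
None

Schema mapping: "employee_name" (system_hr2) = "staff_name" (system_hr3) = employee name

Names in system_hr2: ['Nate']
Names in system_hr3: ['Bob', 'Olga', 'Quinn']

Intersection: None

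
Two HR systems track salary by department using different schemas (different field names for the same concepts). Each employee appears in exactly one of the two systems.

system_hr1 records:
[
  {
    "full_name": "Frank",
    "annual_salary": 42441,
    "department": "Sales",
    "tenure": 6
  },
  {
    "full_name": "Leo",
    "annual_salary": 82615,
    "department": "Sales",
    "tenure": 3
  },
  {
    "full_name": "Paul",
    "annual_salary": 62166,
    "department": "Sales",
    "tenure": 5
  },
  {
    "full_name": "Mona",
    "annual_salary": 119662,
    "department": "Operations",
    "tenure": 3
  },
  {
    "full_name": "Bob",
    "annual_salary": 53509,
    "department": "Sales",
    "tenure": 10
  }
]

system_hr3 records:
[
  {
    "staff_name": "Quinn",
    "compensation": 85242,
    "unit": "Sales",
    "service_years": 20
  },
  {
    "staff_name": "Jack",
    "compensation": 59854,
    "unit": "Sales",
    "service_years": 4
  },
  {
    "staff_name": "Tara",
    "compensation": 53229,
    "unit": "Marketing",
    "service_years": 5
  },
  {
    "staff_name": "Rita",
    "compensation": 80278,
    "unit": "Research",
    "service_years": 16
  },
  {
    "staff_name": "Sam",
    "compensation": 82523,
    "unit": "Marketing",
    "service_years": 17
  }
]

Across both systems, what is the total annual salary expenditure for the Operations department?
119662

Schema mappings:
- "department" (system_hr1) = "unit" (system_hr3) = department
- "annual_salary" (system_hr1) = "compensation" (system_hr3) = salary

Operations salaries from system_hr1: 119662
Operations salaries from system_hr3: 0

Total: 119662 + 0 = 119662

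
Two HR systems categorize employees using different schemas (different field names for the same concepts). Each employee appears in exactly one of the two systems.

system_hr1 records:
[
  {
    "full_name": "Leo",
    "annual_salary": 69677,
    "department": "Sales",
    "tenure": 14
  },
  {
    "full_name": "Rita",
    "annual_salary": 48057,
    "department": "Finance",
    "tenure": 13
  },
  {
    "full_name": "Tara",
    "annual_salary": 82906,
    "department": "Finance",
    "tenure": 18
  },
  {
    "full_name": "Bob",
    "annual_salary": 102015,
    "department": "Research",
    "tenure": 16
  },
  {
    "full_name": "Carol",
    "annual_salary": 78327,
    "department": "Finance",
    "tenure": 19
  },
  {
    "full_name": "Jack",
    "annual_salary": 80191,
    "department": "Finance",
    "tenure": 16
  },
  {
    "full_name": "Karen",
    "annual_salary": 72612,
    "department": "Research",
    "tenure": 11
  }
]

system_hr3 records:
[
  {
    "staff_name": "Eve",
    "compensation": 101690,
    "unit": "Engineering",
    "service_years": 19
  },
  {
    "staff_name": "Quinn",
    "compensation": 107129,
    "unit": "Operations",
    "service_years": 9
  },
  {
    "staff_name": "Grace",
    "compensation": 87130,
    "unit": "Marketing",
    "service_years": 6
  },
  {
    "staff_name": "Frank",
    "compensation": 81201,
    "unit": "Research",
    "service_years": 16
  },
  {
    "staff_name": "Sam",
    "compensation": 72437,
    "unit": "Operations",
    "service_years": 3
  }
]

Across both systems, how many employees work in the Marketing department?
1

Schema mapping: "department" (system_hr1) = "unit" (system_hr3) = department

Marketing employees in system_hr1: 0
Marketing employees in system_hr3: 1

Total in Marketing: 0 + 1 = 1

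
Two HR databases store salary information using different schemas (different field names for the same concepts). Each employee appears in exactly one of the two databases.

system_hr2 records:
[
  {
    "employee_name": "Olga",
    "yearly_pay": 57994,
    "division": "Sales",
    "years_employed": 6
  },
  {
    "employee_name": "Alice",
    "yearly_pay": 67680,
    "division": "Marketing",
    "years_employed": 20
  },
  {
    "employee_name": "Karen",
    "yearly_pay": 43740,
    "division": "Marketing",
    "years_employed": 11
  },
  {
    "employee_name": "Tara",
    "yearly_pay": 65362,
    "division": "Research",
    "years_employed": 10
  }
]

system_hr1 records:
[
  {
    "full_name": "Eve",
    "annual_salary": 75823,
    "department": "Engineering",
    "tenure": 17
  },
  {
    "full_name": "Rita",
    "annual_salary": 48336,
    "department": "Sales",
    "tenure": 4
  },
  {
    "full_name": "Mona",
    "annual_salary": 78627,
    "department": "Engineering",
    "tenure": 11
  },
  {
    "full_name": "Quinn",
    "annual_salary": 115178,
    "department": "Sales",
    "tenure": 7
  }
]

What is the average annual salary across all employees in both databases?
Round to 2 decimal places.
69092.50

Schema mapping: "yearly_pay" (system_hr2) = "annual_salary" (system_hr1) = annual salary

All salaries: [57994, 67680, 43740, 65362, 75823, 48336, 78627, 115178]
Sum: 552740
Count: 8
Average: 552740 / 8 = 69092.50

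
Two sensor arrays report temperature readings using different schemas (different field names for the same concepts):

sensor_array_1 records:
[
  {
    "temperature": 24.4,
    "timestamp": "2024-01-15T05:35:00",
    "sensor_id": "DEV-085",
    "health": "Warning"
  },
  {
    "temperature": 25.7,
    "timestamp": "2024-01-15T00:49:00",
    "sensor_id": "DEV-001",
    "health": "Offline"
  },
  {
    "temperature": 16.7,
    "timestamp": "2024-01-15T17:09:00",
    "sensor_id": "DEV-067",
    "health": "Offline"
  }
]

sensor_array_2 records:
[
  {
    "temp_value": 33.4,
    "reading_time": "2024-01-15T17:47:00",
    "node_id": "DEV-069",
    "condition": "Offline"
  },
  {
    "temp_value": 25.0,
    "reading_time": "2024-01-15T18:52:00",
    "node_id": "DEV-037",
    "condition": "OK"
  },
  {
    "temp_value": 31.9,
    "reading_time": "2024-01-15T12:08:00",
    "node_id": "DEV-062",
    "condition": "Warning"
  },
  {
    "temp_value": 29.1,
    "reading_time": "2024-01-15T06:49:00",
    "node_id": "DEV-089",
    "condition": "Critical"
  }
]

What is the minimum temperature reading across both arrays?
16.7

Schema mapping: "temperature" (sensor_array_1) = "temp_value" (sensor_array_2) = temperature reading

Minimum in sensor_array_1: 16.7
Minimum in sensor_array_2: 25.0

Overall minimum: min(16.7, 25.0) = 16.7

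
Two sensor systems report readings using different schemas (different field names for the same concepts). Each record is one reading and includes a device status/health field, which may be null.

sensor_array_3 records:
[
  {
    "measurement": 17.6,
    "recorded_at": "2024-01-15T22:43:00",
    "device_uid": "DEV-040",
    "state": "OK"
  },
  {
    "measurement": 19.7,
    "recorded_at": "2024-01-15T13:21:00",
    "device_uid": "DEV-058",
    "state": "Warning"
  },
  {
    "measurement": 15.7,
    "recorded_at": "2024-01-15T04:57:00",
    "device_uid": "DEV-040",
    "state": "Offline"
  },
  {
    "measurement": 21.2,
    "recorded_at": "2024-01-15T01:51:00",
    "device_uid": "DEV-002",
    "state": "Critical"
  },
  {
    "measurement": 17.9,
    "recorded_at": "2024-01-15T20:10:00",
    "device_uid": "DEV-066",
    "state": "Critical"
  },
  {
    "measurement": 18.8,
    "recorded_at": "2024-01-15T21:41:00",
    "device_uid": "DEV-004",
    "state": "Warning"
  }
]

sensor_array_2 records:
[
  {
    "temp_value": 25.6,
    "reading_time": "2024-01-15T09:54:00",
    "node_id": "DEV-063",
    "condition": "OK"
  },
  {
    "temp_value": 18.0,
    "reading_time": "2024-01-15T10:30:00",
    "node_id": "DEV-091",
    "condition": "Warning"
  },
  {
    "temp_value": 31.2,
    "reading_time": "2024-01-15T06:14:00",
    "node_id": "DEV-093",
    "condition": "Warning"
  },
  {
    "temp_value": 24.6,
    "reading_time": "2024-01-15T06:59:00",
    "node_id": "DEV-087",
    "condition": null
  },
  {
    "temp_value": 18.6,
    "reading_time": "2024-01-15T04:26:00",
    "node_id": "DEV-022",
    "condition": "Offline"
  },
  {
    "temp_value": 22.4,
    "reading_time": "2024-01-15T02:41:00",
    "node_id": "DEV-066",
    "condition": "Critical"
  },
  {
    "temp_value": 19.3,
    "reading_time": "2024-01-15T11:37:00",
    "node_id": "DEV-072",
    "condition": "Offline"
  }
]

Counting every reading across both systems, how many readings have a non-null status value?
12

Schema mapping: "state" (sensor_array_3) = "condition" (sensor_array_2) = status

Non-null in sensor_array_3: 6
Non-null in sensor_array_2: 6

Total non-null: 6 + 6 = 12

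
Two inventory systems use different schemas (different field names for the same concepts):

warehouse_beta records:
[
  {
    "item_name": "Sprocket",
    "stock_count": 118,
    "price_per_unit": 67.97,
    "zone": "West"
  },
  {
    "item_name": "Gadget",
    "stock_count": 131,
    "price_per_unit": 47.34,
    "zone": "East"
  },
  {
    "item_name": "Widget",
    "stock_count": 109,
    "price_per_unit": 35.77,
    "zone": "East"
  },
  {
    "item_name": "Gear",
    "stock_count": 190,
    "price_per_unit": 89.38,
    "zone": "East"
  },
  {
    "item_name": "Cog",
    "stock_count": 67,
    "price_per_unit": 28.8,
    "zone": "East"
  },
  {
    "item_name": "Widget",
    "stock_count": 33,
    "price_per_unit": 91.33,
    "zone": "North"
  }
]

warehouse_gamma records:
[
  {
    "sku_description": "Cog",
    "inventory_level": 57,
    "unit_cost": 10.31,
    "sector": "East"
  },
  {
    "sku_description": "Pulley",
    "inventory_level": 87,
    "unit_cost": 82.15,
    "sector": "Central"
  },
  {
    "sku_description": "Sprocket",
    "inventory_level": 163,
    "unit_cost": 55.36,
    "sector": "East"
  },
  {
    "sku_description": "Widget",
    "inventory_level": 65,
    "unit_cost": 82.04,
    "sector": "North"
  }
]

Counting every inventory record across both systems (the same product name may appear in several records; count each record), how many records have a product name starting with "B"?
0

Schema mapping: "item_name" (warehouse_beta) = "sku_description" (warehouse_gamma) = product name

Records with product name starting with "B" in warehouse_beta: 0
Records with product name starting with "B" in warehouse_gamma: 0

Total: 0 + 0 = 0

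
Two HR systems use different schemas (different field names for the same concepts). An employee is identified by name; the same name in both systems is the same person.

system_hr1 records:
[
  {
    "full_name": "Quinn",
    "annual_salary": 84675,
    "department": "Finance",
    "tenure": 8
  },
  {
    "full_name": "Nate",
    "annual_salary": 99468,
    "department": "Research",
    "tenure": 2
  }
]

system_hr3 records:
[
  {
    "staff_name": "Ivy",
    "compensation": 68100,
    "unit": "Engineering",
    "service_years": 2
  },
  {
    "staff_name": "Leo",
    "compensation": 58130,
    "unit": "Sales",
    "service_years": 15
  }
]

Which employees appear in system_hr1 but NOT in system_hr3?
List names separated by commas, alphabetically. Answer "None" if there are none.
Nate, Quinn

Schema mapping: "full_name" (system_hr1) = "staff_name" (system_hr3) = employee name

Names in system_hr1: ['Nate', 'Quinn']
Names in system_hr3: ['Ivy', 'Leo']

In system_hr1 but not system_hr3: ['Nate', 'Quinn']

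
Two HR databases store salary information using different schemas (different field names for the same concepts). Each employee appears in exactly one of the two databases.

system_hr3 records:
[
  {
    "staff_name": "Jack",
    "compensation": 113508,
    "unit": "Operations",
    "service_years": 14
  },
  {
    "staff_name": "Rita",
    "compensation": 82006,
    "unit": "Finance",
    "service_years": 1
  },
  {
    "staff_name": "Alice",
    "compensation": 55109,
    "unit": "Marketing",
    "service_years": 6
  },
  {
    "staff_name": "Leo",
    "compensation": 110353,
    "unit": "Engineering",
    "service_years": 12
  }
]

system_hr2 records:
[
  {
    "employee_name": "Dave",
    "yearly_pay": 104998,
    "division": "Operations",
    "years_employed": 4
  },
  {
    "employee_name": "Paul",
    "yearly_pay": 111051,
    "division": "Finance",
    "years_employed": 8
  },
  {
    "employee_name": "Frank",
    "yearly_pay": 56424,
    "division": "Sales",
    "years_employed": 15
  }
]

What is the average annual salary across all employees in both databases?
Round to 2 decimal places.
90492.71

Schema mapping: "compensation" (system_hr3) = "yearly_pay" (system_hr2) = annual salary

All salaries: [113508, 82006, 55109, 110353, 104998, 111051, 56424]
Sum: 633449
Count: 7
Average: 633449 / 7 = 90492.71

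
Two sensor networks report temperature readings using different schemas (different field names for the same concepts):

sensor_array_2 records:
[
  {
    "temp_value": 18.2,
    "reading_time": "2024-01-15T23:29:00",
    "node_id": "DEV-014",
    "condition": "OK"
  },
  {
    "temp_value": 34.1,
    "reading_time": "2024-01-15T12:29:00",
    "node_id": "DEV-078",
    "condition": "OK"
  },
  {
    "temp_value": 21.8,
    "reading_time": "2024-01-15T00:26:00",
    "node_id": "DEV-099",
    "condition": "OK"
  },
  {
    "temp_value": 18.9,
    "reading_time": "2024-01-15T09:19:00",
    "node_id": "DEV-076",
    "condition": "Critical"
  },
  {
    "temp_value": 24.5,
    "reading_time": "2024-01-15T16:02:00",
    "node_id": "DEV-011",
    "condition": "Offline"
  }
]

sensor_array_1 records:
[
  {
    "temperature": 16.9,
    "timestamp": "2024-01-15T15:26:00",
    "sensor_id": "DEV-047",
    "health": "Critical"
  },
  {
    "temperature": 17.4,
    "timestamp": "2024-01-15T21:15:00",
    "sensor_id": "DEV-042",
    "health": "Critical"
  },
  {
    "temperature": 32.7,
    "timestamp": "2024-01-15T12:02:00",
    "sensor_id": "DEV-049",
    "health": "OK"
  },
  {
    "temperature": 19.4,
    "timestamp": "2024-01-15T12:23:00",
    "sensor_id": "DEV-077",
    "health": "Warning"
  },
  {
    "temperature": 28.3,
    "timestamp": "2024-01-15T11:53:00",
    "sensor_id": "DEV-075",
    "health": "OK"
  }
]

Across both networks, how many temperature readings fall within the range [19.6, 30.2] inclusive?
3

Schema mapping: "temp_value" (sensor_array_2) = "temperature" (sensor_array_1) = temperature

Readings in [19.6, 30.2] from sensor_array_2: 2
Readings in [19.6, 30.2] from sensor_array_1: 1

Total count: 2 + 1 = 3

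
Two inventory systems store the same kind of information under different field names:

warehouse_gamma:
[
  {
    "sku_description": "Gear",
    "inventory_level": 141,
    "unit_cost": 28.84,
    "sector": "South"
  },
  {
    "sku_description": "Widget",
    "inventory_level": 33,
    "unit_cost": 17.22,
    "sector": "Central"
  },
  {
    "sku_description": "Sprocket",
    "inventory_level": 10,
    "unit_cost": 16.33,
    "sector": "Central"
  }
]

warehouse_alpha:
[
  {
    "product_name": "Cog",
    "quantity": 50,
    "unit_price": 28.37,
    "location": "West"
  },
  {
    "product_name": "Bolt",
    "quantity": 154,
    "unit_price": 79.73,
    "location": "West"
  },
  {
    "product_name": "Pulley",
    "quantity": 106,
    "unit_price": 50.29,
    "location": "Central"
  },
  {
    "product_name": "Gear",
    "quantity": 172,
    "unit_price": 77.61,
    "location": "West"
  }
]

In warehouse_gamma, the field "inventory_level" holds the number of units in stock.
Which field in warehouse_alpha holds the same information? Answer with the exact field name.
quantity

In warehouse_gamma, "inventory_level" holds the number of units in stock.
The fields in warehouse_alpha are: "product_name", "quantity", "unit_price", "location".
"quantity" is the match: the name refers to the same concept and its values are whole-number counts (e.g. 50, 154).
The other fields ("product_name", "unit_price", "location") hold different kinds of data.

So "inventory_level" in warehouse_gamma corresponds to "quantity" in warehouse_alpha.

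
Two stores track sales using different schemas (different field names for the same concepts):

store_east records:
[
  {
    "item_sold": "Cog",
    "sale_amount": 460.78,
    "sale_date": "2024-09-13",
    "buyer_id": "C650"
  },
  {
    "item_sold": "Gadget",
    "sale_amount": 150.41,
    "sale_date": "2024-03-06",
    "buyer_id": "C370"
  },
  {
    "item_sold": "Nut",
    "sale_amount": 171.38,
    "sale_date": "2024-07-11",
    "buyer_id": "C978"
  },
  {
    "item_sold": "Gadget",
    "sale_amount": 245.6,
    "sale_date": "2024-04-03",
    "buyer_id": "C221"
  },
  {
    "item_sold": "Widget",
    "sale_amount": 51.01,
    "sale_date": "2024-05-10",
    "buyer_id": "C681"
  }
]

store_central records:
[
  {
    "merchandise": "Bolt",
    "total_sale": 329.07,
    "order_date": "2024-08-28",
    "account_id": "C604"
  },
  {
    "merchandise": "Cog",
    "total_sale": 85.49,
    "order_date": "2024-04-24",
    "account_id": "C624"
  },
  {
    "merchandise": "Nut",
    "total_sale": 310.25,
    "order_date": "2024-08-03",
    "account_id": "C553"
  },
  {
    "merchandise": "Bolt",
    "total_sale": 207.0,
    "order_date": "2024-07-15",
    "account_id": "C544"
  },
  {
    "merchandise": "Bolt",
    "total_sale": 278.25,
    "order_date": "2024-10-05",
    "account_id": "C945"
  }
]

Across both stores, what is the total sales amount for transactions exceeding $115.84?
2152.74

Schema mapping: "sale_amount" (store_east) = "total_sale" (store_central) = sale amount

Sum of sales > $115.84 in store_east: 1028.17
Sum of sales > $115.84 in store_central: 1124.57

Total: 1028.17 + 1124.57 = 2152.74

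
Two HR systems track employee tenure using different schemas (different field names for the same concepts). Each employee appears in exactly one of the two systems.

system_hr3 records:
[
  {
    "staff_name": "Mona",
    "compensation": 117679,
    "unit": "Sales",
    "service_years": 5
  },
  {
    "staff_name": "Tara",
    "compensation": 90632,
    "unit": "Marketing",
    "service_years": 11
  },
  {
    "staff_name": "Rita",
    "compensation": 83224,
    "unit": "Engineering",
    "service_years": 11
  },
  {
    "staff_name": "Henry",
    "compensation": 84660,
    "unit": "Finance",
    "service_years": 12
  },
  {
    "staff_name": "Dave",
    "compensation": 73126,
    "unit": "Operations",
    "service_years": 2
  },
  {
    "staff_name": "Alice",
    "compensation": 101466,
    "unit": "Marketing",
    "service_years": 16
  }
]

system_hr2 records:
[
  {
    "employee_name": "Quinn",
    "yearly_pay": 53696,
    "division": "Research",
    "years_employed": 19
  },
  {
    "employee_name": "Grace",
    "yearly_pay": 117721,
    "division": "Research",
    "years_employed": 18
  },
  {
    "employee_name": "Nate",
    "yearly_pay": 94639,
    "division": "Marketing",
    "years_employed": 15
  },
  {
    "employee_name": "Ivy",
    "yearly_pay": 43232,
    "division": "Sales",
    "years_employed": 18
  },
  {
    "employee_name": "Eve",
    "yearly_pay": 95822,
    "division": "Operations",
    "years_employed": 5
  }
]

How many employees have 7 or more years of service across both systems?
8

Reconcile schemas: "service_years" (system_hr3) = "years_employed" (system_hr2) = years of service

From system_hr3: 4 employees with >= 7 years
From system_hr2: 4 employees with >= 7 years

Total: 4 + 4 = 8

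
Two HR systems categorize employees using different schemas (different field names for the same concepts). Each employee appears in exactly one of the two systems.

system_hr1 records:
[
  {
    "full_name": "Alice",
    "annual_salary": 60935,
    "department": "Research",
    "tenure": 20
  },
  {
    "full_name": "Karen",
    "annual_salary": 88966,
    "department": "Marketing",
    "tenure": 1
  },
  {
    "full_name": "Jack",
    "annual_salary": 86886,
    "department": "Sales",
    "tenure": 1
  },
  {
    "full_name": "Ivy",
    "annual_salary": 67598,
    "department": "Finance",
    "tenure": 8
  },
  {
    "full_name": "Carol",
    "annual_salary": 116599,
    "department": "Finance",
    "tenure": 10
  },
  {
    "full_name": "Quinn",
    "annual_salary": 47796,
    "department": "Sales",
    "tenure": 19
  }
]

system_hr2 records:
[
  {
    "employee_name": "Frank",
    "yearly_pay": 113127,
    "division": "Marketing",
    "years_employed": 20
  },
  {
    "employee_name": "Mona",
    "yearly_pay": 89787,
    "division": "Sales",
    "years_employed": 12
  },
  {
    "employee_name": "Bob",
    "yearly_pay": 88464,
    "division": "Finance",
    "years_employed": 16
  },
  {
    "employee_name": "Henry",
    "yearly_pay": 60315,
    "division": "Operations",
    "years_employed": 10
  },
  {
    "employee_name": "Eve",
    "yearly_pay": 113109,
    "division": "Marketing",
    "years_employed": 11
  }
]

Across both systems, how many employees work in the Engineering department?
0

Schema mapping: "department" (system_hr1) = "division" (system_hr2) = department

Engineering employees in system_hr1: 0
Engineering employees in system_hr2: 0

Total in Engineering: 0 + 0 = 0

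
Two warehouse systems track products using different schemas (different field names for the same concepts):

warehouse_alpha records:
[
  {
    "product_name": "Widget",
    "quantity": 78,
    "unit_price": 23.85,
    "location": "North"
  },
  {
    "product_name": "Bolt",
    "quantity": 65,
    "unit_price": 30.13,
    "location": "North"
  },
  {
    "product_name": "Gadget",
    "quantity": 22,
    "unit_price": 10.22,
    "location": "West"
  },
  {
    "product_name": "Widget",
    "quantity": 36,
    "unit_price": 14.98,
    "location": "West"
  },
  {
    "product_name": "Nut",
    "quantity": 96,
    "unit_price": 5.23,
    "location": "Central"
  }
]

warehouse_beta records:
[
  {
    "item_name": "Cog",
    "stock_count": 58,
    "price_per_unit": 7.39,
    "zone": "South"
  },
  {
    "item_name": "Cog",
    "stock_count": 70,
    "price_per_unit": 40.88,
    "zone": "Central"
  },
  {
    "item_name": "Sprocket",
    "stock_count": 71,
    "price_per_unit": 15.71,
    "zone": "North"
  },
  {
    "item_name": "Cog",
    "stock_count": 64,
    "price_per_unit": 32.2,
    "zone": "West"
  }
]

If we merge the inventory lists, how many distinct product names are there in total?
6

Schema mapping: "product_name" (warehouse_alpha) = "item_name" (warehouse_beta) = product name

Products in warehouse_alpha: ['Bolt', 'Gadget', 'Nut', 'Widget']
Products in warehouse_beta: ['Cog', 'Sprocket']

Union (unique products): ['Bolt', 'Cog', 'Gadget', 'Nut', 'Sprocket', 'Widget']
Count: 6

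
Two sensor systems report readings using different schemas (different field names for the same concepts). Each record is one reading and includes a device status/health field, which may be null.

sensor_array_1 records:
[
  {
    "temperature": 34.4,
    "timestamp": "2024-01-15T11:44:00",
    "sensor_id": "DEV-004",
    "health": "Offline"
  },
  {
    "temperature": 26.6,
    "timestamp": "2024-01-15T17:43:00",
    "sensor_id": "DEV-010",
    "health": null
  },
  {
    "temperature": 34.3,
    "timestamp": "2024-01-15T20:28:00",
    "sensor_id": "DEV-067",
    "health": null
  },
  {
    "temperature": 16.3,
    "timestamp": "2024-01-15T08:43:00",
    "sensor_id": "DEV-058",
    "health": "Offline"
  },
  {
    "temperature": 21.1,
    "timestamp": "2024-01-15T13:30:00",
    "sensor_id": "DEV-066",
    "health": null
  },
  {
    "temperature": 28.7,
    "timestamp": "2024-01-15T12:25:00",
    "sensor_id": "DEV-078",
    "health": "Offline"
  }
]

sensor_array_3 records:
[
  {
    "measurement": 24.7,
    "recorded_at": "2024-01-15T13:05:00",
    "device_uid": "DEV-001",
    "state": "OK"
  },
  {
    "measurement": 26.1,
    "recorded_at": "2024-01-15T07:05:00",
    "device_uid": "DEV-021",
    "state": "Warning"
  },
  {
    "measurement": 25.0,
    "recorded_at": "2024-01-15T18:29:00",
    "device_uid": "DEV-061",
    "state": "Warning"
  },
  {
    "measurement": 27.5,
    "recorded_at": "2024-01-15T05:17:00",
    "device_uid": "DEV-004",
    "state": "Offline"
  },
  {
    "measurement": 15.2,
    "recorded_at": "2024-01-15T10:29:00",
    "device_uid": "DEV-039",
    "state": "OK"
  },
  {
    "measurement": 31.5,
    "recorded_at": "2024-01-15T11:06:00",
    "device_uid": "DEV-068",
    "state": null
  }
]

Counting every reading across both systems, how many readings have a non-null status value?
8

Schema mapping: "health" (sensor_array_1) = "state" (sensor_array_3) = status

Non-null in sensor_array_1: 3
Non-null in sensor_array_3: 5

Total non-null: 3 + 5 = 8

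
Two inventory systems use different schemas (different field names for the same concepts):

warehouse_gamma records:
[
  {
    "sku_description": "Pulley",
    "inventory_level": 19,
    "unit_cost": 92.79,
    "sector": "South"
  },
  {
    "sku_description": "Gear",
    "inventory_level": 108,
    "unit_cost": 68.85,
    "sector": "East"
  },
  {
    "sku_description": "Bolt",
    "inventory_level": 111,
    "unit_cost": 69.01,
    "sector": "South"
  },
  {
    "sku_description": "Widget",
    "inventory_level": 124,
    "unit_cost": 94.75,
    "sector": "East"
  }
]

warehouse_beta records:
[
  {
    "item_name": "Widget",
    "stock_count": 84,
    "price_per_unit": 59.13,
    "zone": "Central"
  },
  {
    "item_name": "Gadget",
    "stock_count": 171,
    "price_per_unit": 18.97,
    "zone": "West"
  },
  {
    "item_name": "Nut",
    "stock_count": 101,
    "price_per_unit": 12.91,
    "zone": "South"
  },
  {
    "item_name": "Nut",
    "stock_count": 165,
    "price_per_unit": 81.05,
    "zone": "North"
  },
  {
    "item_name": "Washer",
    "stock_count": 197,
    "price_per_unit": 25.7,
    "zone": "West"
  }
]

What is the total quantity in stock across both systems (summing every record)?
1080

To reconcile these schemas, identify the field holding the quantity in stock in each system:
1. In warehouse_gamma it is "inventory_level"
2. In warehouse_beta it is "stock_count"

From warehouse_gamma: 19 + 108 + 111 + 124 = 362
From warehouse_beta: 84 + 171 + 101 + 165 + 197 = 718

Total: 362 + 718 = 1080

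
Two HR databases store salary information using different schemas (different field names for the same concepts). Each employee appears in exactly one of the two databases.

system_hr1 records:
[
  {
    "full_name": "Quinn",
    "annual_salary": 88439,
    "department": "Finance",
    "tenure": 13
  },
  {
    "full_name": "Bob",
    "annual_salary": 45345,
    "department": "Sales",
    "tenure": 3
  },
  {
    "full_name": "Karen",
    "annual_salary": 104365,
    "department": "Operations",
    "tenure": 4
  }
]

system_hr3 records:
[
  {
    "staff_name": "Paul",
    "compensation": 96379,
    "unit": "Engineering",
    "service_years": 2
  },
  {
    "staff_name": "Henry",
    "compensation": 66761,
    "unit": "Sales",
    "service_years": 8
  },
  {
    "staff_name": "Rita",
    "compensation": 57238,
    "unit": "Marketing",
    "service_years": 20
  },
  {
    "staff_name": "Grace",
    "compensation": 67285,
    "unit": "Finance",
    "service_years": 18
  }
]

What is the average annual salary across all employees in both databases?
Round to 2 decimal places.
75116.00

Schema mapping: "annual_salary" (system_hr1) = "compensation" (system_hr3) = annual salary

All salaries: [88439, 45345, 104365, 96379, 66761, 57238, 67285]
Sum: 525812
Count: 7
Average: 525812 / 7 = 75116.00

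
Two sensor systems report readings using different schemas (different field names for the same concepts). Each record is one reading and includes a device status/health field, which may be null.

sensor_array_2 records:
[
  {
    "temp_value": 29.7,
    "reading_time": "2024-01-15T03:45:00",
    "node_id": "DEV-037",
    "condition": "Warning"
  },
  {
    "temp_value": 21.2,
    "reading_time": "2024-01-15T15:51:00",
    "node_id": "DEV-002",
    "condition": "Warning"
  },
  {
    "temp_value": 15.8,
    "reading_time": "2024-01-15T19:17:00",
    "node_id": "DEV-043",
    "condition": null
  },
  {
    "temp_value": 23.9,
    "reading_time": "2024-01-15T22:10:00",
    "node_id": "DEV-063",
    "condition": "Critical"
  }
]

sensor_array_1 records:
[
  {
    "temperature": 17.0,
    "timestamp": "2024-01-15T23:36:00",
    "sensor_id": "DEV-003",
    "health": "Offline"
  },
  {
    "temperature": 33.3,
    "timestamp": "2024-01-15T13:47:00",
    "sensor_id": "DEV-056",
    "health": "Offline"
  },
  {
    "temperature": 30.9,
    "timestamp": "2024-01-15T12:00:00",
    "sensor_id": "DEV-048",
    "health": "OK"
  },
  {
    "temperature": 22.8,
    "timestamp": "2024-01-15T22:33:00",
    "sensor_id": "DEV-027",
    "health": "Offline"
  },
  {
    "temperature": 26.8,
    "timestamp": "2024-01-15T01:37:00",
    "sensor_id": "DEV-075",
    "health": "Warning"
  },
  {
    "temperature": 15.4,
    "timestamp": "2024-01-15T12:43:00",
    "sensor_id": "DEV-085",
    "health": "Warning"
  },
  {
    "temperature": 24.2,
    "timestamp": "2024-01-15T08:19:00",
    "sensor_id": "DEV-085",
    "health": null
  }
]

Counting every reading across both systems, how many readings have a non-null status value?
9

Schema mapping: "condition" (sensor_array_2) = "health" (sensor_array_1) = status

Non-null in sensor_array_2: 3
Non-null in sensor_array_1: 6

Total non-null: 3 + 6 = 9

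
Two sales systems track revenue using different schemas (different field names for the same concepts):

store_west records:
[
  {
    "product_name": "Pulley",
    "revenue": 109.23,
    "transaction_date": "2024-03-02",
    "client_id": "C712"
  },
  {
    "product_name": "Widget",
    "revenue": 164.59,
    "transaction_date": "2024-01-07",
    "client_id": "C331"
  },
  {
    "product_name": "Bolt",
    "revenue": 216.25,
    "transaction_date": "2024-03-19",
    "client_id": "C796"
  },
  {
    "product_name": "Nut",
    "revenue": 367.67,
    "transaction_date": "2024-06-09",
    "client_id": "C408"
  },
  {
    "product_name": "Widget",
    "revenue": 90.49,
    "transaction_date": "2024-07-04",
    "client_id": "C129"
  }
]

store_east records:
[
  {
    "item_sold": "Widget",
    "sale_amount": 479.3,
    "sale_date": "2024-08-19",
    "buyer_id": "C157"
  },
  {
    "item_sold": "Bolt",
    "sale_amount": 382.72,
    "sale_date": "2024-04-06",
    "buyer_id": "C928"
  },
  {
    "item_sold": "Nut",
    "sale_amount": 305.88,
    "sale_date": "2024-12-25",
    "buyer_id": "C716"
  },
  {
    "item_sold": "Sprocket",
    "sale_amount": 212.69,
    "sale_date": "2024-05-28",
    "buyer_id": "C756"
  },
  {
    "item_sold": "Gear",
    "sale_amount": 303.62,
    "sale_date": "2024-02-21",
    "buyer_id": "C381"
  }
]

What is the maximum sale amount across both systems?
479.3

Reconcile: "revenue" (store_west) = "sale_amount" (store_east) = sale amount

Maximum in store_west: 367.67
Maximum in store_east: 479.3

Overall maximum: max(367.67, 479.3) = 479.3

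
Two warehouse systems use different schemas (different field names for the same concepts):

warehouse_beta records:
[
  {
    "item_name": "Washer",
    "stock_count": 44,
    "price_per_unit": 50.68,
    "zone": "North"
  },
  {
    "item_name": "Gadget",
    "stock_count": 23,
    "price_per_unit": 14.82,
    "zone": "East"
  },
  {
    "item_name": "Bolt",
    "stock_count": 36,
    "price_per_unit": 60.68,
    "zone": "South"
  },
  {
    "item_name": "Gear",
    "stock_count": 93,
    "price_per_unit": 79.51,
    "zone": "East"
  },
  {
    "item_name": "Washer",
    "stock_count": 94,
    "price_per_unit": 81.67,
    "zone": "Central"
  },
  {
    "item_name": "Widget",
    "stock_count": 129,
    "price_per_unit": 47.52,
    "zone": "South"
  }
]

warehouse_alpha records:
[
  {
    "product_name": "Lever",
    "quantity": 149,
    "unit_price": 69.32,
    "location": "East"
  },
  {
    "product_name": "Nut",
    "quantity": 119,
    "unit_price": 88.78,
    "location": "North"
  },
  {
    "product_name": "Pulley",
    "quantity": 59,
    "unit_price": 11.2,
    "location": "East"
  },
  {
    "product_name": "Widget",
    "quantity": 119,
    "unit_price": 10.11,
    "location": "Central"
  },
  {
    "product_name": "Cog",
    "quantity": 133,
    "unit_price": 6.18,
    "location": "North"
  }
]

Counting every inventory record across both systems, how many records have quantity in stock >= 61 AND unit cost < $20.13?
2

Schema mappings:
- "stock_count" (warehouse_beta) = "quantity" (warehouse_alpha) = quantity
- "price_per_unit" (warehouse_beta) = "unit_price" (warehouse_alpha) = unit cost

Records meeting both conditions in warehouse_beta: 0
Records meeting both conditions in warehouse_alpha: 2

Total: 0 + 2 = 2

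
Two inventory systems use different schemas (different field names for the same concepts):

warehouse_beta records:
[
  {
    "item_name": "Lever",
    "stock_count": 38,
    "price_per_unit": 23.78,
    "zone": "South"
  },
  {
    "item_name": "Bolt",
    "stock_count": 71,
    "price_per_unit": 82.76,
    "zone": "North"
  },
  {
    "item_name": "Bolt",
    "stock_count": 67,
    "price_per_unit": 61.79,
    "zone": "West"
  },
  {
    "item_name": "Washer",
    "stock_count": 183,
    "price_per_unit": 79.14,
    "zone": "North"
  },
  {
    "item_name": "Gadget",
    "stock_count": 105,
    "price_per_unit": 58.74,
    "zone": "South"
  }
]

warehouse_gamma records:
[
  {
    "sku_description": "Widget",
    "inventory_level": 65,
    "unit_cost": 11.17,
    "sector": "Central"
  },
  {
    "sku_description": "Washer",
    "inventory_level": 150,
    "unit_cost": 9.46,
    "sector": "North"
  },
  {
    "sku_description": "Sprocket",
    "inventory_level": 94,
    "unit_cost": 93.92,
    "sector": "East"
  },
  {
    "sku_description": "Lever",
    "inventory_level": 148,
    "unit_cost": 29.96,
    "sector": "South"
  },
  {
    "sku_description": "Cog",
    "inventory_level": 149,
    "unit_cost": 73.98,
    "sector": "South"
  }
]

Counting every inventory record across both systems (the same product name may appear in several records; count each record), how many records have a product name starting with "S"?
1

Schema mapping: "item_name" (warehouse_beta) = "sku_description" (warehouse_gamma) = product name

Records with product name starting with "S" in warehouse_beta: 0
Records with product name starting with "S" in warehouse_gamma: 1

Total: 0 + 1 = 1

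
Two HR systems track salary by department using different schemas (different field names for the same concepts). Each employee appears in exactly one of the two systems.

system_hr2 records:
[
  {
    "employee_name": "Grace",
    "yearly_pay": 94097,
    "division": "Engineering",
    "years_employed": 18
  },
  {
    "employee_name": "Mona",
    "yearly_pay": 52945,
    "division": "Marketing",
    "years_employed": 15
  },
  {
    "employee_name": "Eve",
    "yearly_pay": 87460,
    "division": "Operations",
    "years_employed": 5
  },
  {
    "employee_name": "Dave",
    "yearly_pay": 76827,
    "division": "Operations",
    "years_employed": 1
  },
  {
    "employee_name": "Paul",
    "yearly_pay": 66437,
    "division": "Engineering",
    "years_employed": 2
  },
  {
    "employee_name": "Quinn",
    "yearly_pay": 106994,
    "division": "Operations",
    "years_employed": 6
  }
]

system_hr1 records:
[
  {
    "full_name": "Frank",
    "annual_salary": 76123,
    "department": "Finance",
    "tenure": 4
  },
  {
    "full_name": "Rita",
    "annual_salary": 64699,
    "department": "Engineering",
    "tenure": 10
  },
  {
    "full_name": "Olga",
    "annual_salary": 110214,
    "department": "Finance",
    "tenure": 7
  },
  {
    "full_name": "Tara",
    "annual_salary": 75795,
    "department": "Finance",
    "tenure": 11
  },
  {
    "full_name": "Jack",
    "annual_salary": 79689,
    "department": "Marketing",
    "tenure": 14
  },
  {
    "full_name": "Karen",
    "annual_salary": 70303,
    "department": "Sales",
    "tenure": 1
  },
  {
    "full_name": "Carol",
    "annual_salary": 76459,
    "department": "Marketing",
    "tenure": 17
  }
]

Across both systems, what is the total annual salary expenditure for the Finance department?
262132

Schema mappings:
- "division" (system_hr2) = "department" (system_hr1) = department
- "yearly_pay" (system_hr2) = "annual_salary" (system_hr1) = salary

Finance salaries from system_hr2: 0
Finance salaries from system_hr1: 262132

Total: 0 + 262132 = 262132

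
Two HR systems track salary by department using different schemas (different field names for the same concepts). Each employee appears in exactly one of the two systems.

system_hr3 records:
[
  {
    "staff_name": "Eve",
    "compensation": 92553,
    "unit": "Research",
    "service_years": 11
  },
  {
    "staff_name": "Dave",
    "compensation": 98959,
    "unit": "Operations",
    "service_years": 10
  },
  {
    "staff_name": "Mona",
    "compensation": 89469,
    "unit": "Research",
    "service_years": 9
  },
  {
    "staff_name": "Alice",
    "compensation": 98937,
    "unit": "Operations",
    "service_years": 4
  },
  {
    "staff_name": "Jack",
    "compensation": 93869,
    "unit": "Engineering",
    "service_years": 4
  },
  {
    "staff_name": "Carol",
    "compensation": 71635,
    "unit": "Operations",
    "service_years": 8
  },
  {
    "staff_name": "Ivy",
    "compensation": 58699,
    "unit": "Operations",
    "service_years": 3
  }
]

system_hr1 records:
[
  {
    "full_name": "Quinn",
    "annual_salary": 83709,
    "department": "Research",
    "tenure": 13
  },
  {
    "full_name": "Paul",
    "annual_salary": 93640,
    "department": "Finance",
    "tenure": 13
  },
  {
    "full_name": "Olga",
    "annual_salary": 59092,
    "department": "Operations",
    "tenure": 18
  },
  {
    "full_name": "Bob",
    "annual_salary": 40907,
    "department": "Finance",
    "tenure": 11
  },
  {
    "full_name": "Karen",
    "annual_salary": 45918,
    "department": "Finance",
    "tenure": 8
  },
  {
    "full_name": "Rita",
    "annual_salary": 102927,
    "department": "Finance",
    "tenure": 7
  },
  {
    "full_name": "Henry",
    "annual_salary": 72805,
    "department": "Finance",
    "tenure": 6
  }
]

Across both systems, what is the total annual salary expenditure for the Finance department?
356197

Schema mappings:
- "unit" (system_hr3) = "department" (system_hr1) = department
- "compensation" (system_hr3) = "annual_salary" (system_hr1) = salary

Finance salaries from system_hr3: 0
Finance salaries from system_hr1: 356197

Total: 0 + 356197 = 356197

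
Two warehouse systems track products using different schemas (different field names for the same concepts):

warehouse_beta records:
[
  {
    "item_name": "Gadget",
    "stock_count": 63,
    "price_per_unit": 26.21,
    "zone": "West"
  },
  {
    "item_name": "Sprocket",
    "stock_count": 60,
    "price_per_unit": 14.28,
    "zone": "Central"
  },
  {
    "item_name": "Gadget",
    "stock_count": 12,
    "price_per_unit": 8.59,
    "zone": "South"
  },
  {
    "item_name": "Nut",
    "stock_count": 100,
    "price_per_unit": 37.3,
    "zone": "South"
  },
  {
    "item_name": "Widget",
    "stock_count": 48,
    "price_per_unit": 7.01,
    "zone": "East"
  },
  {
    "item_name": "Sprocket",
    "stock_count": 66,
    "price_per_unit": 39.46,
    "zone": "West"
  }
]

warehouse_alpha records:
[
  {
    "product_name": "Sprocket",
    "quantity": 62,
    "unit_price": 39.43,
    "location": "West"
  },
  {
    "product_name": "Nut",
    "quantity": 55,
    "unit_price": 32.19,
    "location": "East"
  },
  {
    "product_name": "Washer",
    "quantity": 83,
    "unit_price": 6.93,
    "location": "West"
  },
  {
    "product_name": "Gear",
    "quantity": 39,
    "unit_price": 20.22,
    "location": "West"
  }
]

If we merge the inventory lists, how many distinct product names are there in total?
6

Schema mapping: "item_name" (warehouse_beta) = "product_name" (warehouse_alpha) = product name

Products in warehouse_beta: ['Gadget', 'Nut', 'Sprocket', 'Widget']
Products in warehouse_alpha: ['Gear', 'Nut', 'Sprocket', 'Washer']

Union (unique products): ['Gadget', 'Gear', 'Nut', 'Sprocket', 'Washer', 'Widget']
Count: 6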